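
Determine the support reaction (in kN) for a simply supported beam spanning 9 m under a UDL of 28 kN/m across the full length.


Total load = w * L = 28 * 9 = 252 kN
By symmetry, each reaction R = total / 2 = 252 / 2 = 126.0 kN

126.0 kN


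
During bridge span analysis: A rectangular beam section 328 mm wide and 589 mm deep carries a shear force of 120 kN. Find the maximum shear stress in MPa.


A = b * h = 328 * 589 = 193192 mm^2
V = 120 kN = 120000.0 N
tau_max = 1.5 * V / A = 1.5 * 120000.0 / 193192
= 0.9317 MPa

0.9317 MPa


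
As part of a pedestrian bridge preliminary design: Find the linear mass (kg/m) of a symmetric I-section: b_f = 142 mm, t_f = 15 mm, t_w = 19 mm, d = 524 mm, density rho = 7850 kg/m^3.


A_flanges = 2 * 142 * 15 = 4260 mm^2
A_web = (524 - 2 * 15) * 19 = 9386 mm^2
A_total = 4260 + 9386 = 13646 mm^2 = 0.013646 m^2
Weight = rho * A = 7850 * 0.013646 = 107.1211 kg/m

107.1211 kg/m


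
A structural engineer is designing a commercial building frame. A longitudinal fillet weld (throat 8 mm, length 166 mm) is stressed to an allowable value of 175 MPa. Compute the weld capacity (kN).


Strength = throat * length * allowable stress
= 8 * 166 * 175 N
= 232400 N
= 232.4 kN

232.4 kN


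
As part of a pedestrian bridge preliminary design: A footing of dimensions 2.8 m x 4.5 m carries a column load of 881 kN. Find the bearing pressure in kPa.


A = 2.8 * 4.5 = 12.6 m^2
q = P / A = 881 / 12.6
= 69.9206 kPa

69.9206 kPa


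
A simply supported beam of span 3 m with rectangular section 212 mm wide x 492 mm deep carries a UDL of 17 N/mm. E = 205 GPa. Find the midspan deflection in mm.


I = 212 * 492^3 / 12 = 2104020288.0 mm^4
L = 3000.0 mm, w = 17 N/mm, E = 205000.0 MPa
delta = 5 * w * L^4 / (384 * E * I)
= 5 * 17 * 3000.0^4 / (384 * 205000.0 * 2104020288.0)
= 0.0416 mm

0.0416 mm


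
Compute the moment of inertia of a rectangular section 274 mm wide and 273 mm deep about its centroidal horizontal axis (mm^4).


I = b * h^3 / 12
= 274 * 273^3 / 12
= 274 * 20346417 / 12
= 464576521.5 mm^4

464576521.5 mm^4


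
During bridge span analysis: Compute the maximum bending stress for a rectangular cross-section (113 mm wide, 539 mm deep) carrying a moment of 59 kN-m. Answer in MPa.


I = b * h^3 / 12 = 113 * 539^3 / 12 = 1474563545.58 mm^4
y = h / 2 = 539 / 2 = 269.5 mm
M = 59 kN-m = 59000000.0 N-mm
sigma = M * y / I = 59000000.0 * 269.5 / 1474563545.58
= 10.78 MPa

10.78 MPa


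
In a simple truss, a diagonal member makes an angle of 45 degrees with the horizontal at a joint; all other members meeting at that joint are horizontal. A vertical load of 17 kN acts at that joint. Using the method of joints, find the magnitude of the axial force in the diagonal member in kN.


At the joint, only the diagonal has a vertical component, so vertical equilibrium gives:
F * sin(45) = 17
F = 17 / sin(45)
= 17 / 0.707107
= 24.04 kN

24.04 kN


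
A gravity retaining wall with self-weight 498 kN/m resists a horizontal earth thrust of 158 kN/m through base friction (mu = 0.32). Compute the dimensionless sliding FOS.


Resisting force = mu * W = 0.32 * 498 = 159.36 kN/m
FOS = Resisting / Driving = 159.36 / 158
= 1.0086 (dimensionless)

1.0086 (dimensionless)


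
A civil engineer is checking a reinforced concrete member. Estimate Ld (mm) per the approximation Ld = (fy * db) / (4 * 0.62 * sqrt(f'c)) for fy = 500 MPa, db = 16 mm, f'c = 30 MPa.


Ld = (fy * db) / (4 * 0.62 * sqrt(f'c))
= (500 * 16) / (4 * 0.62 * sqrt(30))
= 8000 / 13.5835
= 588.95 mm

588.95 mm


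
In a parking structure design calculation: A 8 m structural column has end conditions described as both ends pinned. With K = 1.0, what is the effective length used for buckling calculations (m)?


L_eff = K * L
= 1.0 * 8
= 8.0 m

8.0 m


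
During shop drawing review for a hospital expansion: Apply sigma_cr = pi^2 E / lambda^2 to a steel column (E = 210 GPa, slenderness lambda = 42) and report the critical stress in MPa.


sigma_cr = pi^2 * E / lambda^2
= 9.8696 * 210000.0 / 42^2
= 9.8696 * 210000.0 / 1764
= 1174.9529 MPa

1174.9529 MPa


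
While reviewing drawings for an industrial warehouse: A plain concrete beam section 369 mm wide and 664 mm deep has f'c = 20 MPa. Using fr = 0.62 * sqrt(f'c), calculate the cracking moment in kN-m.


fr = 0.62 * sqrt(20) = 0.62 * 4.4721 = 2.7727 MPa
I = 369 * 664^3 / 12 = 9002214528.0 mm^4
y_t = 332.0 mm
M_cr = fr * I / y_t = 2.7727 * 9002214528.0 / 332.0 N-mm
= 75.1827 kN-m

75.1827 kN-m


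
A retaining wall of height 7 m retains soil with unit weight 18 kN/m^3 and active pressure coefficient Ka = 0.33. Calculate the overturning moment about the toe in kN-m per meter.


Pa = 0.5 * Ka * gamma * H^2
= 0.5 * 0.33 * 18 * 7^2
= 145.53 kN/m
Arm = H / 3 = 7 / 3 = 2.3333 m
Mo = Pa * arm = Pa * H / 3 = 145.53 * 7 / 3 = 339.57 kN-m/m

339.57 kN-m/m


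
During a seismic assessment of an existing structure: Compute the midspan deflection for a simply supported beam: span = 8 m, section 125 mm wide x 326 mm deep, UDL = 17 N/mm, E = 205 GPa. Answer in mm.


I = 125 * 326^3 / 12 = 360895583.33 mm^4
L = 8000.0 mm, w = 17 N/mm, E = 205000.0 MPa
delta = 5 * w * L^4 / (384 * E * I)
= 5 * 17 * 8000.0^4 / (384 * 205000.0 * 360895583.33)
= 12.255 mm

12.255 mm


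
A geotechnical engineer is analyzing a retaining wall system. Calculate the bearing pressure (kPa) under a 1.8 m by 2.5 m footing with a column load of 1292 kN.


A = 1.8 * 2.5 = 4.5 m^2
q = P / A = 1292 / 4.5
= 287.1111 kPa

287.1111 kPa


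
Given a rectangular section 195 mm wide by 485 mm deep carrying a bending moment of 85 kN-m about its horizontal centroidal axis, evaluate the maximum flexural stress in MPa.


I = b * h^3 / 12 = 195 * 485^3 / 12 = 1853867031.25 mm^4
y = h / 2 = 485 / 2 = 242.5 mm
M = 85 kN-m = 85000000.0 N-mm
sigma = M * y / I = 85000000.0 * 242.5 / 1853867031.25
= 11.12 MPa

11.12 MPa


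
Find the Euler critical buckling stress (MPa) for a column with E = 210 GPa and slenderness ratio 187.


sigma_cr = pi^2 * E / lambda^2
= 9.8696 * 210000.0 / 187^2
= 9.8696 * 210000.0 / 34969
= 59.2701 MPa

59.2701 MPa


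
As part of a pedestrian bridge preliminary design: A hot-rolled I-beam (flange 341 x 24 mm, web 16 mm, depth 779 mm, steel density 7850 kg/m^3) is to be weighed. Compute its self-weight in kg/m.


A_flanges = 2 * 341 * 24 = 16368 mm^2
A_web = (779 - 2 * 24) * 16 = 11696 mm^2
A_total = 16368 + 11696 = 28064 mm^2 = 0.028064 m^2
Weight = rho * A = 7850 * 0.028064 = 220.3024 kg/m

220.3024 kg/m


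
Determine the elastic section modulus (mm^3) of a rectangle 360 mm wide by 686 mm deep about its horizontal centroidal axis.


S = b * h^2 / 6
= 360 * 686^2 / 6
= 360 * 470596 / 6
= 28235760.0 mm^3

28235760.0 mm^3


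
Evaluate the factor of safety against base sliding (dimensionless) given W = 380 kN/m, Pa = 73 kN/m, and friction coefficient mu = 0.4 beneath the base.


Resisting force = mu * W = 0.4 * 380 = 152.0 kN/m
FOS = Resisting / Driving = 152.0 / 73
= 2.0822 (dimensionless)

2.0822 (dimensionless)


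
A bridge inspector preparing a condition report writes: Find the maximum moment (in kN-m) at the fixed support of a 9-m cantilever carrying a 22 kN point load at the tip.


For a cantilever with a point load at the free end:
M_max = P * L = 22 * 9 = 198 kN-m

198 kN-m


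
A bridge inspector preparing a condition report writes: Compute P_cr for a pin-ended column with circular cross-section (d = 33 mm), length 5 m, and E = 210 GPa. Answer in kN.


I = pi * d^4 / 64 = 58213.76 mm^4
L = 5000.0 mm
P_cr = pi^2 * E * I / L^2
= 9.8696 * 210000.0 * 58213.76 / 5000.0^2
= 4826.19 N = 4.8262 kN

4.8262 kN


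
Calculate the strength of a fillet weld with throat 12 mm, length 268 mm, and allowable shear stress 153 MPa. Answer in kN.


Strength = throat * length * allowable stress
= 12 * 268 * 153 N
= 492048 N
= 492.05 kN

492.05 kN


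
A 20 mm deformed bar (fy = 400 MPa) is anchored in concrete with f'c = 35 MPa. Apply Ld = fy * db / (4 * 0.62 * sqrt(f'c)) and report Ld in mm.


Ld = (fy * db) / (4 * 0.62 * sqrt(f'c))
= (400 * 20) / (4 * 0.62 * sqrt(35))
= 8000 / 14.6719
= 545.26 mm

545.26 mm


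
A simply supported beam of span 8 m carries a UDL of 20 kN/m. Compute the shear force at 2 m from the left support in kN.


R_A = w * L / 2 = 20 * 8 / 2 = 80.0 kN
V(x) = R_A - w * x = 80.0 - 20 * 2
= 40.0 kN

40.0 kN


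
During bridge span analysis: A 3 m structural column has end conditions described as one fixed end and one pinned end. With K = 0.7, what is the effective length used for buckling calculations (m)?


L_eff = K * L
= 0.7 * 3
= 2.1 m

2.1 m


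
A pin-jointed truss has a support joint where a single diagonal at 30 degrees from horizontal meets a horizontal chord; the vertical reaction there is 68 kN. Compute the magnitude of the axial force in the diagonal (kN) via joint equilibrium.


At the joint, only the diagonal has a vertical component, so vertical equilibrium gives:
F * sin(30) = 68
F = 68 / sin(30)
= 68 / 0.5
= 136.0 kN

136.0 kN


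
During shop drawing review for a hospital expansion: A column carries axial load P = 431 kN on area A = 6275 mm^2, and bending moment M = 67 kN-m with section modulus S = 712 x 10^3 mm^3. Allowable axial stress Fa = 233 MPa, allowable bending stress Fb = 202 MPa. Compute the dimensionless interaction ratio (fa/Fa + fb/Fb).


f_a = P / A = 431000.0 / 6275 = 68.6853 MPa
f_b = M / S = 67000000.0 / 712000.0 = 94.1011 MPa
Ratio = f_a / Fa + f_b / Fb
= 68.6853 / 233 + 94.1011 / 202
= 0.7606 (dimensionless)

0.7606 (dimensionless)


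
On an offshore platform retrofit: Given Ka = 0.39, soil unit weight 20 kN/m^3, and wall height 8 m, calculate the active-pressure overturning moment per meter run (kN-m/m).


Pa = 0.5 * Ka * gamma * H^2
= 0.5 * 0.39 * 20 * 8^2
= 249.6 kN/m
Arm = H / 3 = 8 / 3 = 2.6667 m
Mo = Pa * arm = Pa * H / 3 = 249.6 * 8 / 3 = 665.6 kN-m/m

665.6 kN-m/m


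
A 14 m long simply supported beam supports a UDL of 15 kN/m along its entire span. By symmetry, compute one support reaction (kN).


Total load = w * L = 15 * 14 = 210 kN
By symmetry, each reaction R = total / 2 = 210 / 2 = 105.0 kN

105.0 kN


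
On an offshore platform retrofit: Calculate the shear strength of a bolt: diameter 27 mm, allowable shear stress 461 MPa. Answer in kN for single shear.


A = pi * d^2 / 4 = pi * 27^2 / 4 = 572.5553 mm^2
V = f_v * A / 1000 = 461 * 572.5553 / 1000
= 263.948 kN

263.948 kN


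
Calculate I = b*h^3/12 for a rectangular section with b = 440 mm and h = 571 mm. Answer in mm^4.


I = b * h^3 / 12
= 440 * 571^3 / 12
= 440 * 186169411 / 12
= 6826211736.67 mm^4

6826211736.67 mm^4


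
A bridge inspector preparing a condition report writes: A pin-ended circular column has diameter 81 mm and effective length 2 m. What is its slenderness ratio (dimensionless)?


Radius of gyration r = d / 4 = 81 / 4 = 20.25 mm
L_eff = 2000.0 mm
Slenderness ratio = L / r = 2000.0 / 20.25 = 98.77 (dimensionless)

98.77 (dimensionless)


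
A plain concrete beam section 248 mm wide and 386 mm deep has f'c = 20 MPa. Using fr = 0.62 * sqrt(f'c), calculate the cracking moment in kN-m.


fr = 0.62 * sqrt(20) = 0.62 * 4.4721 = 2.7727 MPa
I = 248 * 386^3 / 12 = 1188590757.33 mm^4
y_t = 193.0 mm
M_cr = fr * I / y_t = 2.7727 * 1188590757.33 / 193.0 N-mm
= 17.0758 kN-m

17.0758 kN-m


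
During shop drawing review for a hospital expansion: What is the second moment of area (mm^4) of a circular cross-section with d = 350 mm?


r = d / 2 = 350 / 2 = 175.0 mm
I = pi * r^4 / 4 = pi * 175.0^4 / 4
= 736617574.34 mm^4

736617574.34 mm^4


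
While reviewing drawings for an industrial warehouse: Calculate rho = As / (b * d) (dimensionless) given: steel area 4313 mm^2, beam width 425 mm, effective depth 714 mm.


rho = As / (b * d)
= 4313 / (425 * 714)
= 4313 / 303450
= 0.014213 (dimensionless)

0.014213 (dimensionless)


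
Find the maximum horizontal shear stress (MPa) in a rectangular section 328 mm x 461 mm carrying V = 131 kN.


A = b * h = 328 * 461 = 151208 mm^2
V = 131 kN = 131000.0 N
tau_max = 1.5 * V / A = 1.5 * 131000.0 / 151208
= 1.2995 MPa

1.2995 MPa


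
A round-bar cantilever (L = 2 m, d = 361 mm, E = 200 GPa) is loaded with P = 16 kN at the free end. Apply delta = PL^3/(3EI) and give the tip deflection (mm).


I = pi * d^4 / 64 = pi * 361^4 / 64 = 833678701.27 mm^4
L = 2000.0 mm, P = 16000.0 N, E = 200000.0 MPa
delta = P * L^3 / (3 * E * I)
= 16000.0 * 2000.0^3 / (3 * 200000.0 * 833678701.27)
= 0.2559 mm

0.2559 mm


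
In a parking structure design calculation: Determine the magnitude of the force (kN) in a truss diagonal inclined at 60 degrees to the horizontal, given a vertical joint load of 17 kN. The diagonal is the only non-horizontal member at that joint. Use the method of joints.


At the joint, only the diagonal has a vertical component, so vertical equilibrium gives:
F * sin(60) = 17
F = 17 / sin(60)
= 17 / 0.866025
= 19.63 kN

19.63 kN


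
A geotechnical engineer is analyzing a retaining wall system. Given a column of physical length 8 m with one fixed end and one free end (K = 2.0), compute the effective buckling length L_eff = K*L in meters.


L_eff = K * L
= 2.0 * 8
= 16.0 m

16.0 m


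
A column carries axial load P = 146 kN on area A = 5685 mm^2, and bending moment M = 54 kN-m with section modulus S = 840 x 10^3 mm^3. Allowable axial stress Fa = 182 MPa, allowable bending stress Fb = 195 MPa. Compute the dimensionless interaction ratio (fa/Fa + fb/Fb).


f_a = P / A = 146000.0 / 5685 = 25.6816 MPa
f_b = M / S = 54000000.0 / 840000.0 = 64.2857 MPa
Ratio = f_a / Fa + f_b / Fb
= 25.6816 / 182 + 64.2857 / 195
= 0.4708 (dimensionless)

0.4708 (dimensionless)


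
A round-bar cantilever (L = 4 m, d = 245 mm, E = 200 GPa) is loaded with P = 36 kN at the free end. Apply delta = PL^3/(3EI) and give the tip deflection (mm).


I = pi * d^4 / 64 = pi * 245^4 / 64 = 176861879.6 mm^4
L = 4000.0 mm, P = 36000.0 N, E = 200000.0 MPa
delta = P * L^3 / (3 * E * I)
= 36000.0 * 4000.0^3 / (3 * 200000.0 * 176861879.6)
= 21.7119 mm

21.7119 mm


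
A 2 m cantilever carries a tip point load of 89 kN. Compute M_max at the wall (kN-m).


For a cantilever with a point load at the free end:
M_max = P * L = 89 * 2 = 178 kN-m

178 kN-m


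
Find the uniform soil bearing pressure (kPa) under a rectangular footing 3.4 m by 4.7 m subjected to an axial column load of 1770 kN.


A = 3.4 * 4.7 = 15.98 m^2
q = P / A = 1770 / 15.98
= 110.7635 kPa

110.7635 kPa


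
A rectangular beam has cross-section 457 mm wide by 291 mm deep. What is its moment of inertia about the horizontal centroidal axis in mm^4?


I = b * h^3 / 12
= 457 * 291^3 / 12
= 457 * 24642171 / 12
= 938456012.25 mm^4

938456012.25 mm^4


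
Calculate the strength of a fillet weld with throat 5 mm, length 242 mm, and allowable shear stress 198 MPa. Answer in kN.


Strength = throat * length * allowable stress
= 5 * 242 * 198 N
= 239580 N
= 239.58 kN

239.58 kN


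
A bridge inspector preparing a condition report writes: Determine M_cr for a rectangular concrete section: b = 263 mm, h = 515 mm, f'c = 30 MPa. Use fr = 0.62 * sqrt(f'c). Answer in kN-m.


fr = 0.62 * sqrt(30) = 0.62 * 5.4772 = 3.3959 MPa
I = 263 * 515^3 / 12 = 2993616677.08 mm^4
y_t = 257.5 mm
M_cr = fr * I / y_t = 3.3959 * 2993616677.08 / 257.5 N-mm
= 39.4795 kN-m

39.4795 kN-m


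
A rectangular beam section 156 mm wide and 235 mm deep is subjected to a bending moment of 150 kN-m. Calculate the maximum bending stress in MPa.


I = b * h^3 / 12 = 156 * 235^3 / 12 = 168712375.0 mm^4
y = h / 2 = 235 / 2 = 117.5 mm
M = 150 kN-m = 150000000.0 N-mm
sigma = M * y / I = 150000000.0 * 117.5 / 168712375.0
= 104.47 MPa

104.47 MPa


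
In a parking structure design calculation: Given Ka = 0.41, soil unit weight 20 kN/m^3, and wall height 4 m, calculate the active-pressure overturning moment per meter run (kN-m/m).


Pa = 0.5 * Ka * gamma * H^2
= 0.5 * 0.41 * 20 * 4^2
= 65.6 kN/m
Arm = H / 3 = 4 / 3 = 1.3333 m
Mo = Pa * arm = Pa * H / 3 = 65.6 * 4 / 3 = 87.4667 kN-m/m

87.4667 kN-m/m


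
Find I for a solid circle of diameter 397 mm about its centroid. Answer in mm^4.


r = d / 2 = 397 / 2 = 198.5 mm
I = pi * r^4 / 4 = pi * 198.5^4 / 4
= 1219359948.0 mm^4

1219359948.0 mm^4


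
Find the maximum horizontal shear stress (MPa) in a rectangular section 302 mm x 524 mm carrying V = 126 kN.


A = b * h = 302 * 524 = 158248 mm^2
V = 126 kN = 126000.0 N
tau_max = 1.5 * V / A = 1.5 * 126000.0 / 158248
= 1.1943 MPa

1.1943 MPa


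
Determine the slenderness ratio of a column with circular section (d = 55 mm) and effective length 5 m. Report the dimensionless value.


Radius of gyration r = d / 4 = 55 / 4 = 13.75 mm
L_eff = 5000.0 mm
Slenderness ratio = L / r = 5000.0 / 13.75 = 363.64 (dimensionless)

363.64 (dimensionless)


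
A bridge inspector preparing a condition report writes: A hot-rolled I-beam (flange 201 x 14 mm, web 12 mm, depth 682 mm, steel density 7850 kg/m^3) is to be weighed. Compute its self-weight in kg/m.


A_flanges = 2 * 201 * 14 = 5628 mm^2
A_web = (682 - 2 * 14) * 12 = 7848 mm^2
A_total = 5628 + 7848 = 13476 mm^2 = 0.013476 m^2
Weight = rho * A = 7850 * 0.013476 = 105.7866 kg/m

105.7866 kg/m


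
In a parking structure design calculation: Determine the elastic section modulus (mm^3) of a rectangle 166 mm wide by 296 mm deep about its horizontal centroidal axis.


S = b * h^2 / 6
= 166 * 296^2 / 6
= 166 * 87616 / 6
= 2424042.67 mm^3

2424042.67 mm^3


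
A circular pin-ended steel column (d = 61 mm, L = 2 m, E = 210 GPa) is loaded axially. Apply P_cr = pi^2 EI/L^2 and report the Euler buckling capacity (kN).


I = pi * d^4 / 64 = 679656.13 mm^4
L = 2000.0 mm
P_cr = pi^2 * E * I / L^2
= 9.8696 * 210000.0 * 679656.13 / 2000.0^2
= 352166.7 N = 352.1667 kN

352.1667 kN


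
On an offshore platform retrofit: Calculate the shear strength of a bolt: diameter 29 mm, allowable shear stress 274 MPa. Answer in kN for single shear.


A = pi * d^2 / 4 = pi * 29^2 / 4 = 660.5199 mm^2
V = f_v * A / 1000 = 274 * 660.5199 / 1000
= 180.9824 kN

180.9824 kN


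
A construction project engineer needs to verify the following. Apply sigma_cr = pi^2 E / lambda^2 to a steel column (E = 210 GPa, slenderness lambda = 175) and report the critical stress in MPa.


sigma_cr = pi^2 * E / lambda^2
= 9.8696 * 210000.0 / 175^2
= 9.8696 * 210000.0 / 30625
= 67.6773 MPa

67.6773 MPa


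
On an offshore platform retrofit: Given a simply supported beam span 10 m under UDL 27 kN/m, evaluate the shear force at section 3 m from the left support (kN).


R_A = w * L / 2 = 27 * 10 / 2 = 135.0 kN
V(x) = R_A - w * x = 135.0 - 27 * 3
= 54.0 kN

54.0 kN


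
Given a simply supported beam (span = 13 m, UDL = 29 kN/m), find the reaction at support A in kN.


Total load = w * L = 29 * 13 = 377 kN
By symmetry, each reaction R = total / 2 = 377 / 2 = 188.5 kN

188.5 kN


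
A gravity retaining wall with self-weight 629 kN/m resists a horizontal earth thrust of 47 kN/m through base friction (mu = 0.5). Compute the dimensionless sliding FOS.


Resisting force = mu * W = 0.5 * 629 = 314.5 kN/m
FOS = Resisting / Driving = 314.5 / 47
= 6.6915 (dimensionless)

6.6915 (dimensionless)


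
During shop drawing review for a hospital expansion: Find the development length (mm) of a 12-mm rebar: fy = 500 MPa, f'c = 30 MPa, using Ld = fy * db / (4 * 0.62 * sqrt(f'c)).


Ld = (fy * db) / (4 * 0.62 * sqrt(f'c))
= (500 * 12) / (4 * 0.62 * sqrt(30))
= 6000 / 13.5835
= 441.71 mm

441.71 mm


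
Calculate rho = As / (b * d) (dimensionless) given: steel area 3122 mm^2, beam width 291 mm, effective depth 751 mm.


rho = As / (b * d)
= 3122 / (291 * 751)
= 3122 / 218541
= 0.014286 (dimensionless)

0.014286 (dimensionless)


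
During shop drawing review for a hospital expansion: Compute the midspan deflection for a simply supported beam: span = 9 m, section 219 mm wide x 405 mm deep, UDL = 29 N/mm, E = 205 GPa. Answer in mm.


I = 219 * 405^3 / 12 = 1212349781.25 mm^4
L = 9000.0 mm, w = 29 N/mm, E = 205000.0 MPa
delta = 5 * w * L^4 / (384 * E * I)
= 5 * 29 * 9000.0^4 / (384 * 205000.0 * 1212349781.25)
= 9.9684 mm

9.9684 mm


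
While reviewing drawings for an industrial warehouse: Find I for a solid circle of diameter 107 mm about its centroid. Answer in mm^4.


r = d / 2 = 107 / 2 = 53.5 mm
I = pi * r^4 / 4 = pi * 53.5^4 / 4
= 6434354.87 mm^4

6434354.87 mm^4


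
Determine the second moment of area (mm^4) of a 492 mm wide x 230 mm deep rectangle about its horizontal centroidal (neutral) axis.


I = b * h^3 / 12
= 492 * 230^3 / 12
= 492 * 12167000 / 12
= 498847000.0 mm^4

498847000.0 mm^4


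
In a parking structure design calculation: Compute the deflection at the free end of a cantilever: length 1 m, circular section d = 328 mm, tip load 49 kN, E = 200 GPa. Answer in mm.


I = pi * d^4 / 64 = pi * 328^4 / 64 = 568152959.9 mm^4
L = 1000.0 mm, P = 49000.0 N, E = 200000.0 MPa
delta = P * L^3 / (3 * E * I)
= 49000.0 * 1000.0^3 / (3 * 200000.0 * 568152959.9)
= 0.1437 mm

0.1437 mm


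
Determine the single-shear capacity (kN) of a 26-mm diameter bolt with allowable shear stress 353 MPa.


A = pi * d^2 / 4 = pi * 26^2 / 4 = 530.9292 mm^2
V = f_v * A / 1000 = 353 * 530.9292 / 1000
= 187.418 kN

187.418 kN


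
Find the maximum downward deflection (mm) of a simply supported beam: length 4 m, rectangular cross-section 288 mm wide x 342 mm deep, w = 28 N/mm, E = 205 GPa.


I = 288 * 342^3 / 12 = 960040512.0 mm^4
L = 4000.0 mm, w = 28 N/mm, E = 205000.0 MPa
delta = 5 * w * L^4 / (384 * E * I)
= 5 * 28 * 4000.0^4 / (384 * 205000.0 * 960040512.0)
= 0.4742 mm

0.4742 mm


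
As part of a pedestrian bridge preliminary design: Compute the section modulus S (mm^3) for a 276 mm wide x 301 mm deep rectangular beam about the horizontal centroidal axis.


S = b * h^2 / 6
= 276 * 301^2 / 6
= 276 * 90601 / 6
= 4167646.0 mm^3

4167646.0 mm^3


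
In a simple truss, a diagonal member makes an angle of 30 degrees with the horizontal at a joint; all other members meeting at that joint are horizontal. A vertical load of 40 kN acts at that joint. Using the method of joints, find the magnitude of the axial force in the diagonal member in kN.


At the joint, only the diagonal has a vertical component, so vertical equilibrium gives:
F * sin(30) = 40
F = 40 / sin(30)
= 40 / 0.5
= 80.0 kN

80.0 kN


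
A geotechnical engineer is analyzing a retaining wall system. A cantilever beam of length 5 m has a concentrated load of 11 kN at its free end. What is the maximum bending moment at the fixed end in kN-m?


For a cantilever with a point load at the free end:
M_max = P * L = 11 * 5 = 55 kN-m

55 kN-m


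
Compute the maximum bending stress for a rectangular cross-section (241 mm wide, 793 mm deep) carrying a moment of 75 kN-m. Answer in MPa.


I = b * h^3 / 12 = 241 * 793^3 / 12 = 10015101578.08 mm^4
y = h / 2 = 793 / 2 = 396.5 mm
M = 75 kN-m = 75000000.0 N-mm
sigma = M * y / I = 75000000.0 * 396.5 / 10015101578.08
= 2.97 MPa

2.97 MPa


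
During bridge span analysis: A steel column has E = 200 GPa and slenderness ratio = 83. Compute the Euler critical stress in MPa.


sigma_cr = pi^2 * E / lambda^2
= 9.8696 * 200000.0 / 83^2
= 9.8696 * 200000.0 / 6889
= 286.5323 MPa

286.5323 MPa


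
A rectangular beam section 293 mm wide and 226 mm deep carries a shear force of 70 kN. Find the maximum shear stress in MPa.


A = b * h = 293 * 226 = 66218 mm^2
V = 70 kN = 70000.0 N
tau_max = 1.5 * V / A = 1.5 * 70000.0 / 66218
= 1.5857 MPa

1.5857 MPa


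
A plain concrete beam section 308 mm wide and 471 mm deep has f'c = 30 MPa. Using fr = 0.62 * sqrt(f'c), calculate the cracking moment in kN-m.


fr = 0.62 * sqrt(30) = 0.62 * 5.4772 = 3.3959 MPa
I = 308 * 471^3 / 12 = 2681835849.0 mm^4
y_t = 235.5 mm
M_cr = fr * I / y_t = 3.3959 * 2681835849.0 / 235.5 N-mm
= 38.6717 kN-m

38.6717 kN-m


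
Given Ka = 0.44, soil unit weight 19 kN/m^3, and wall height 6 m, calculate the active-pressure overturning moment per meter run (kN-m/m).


Pa = 0.5 * Ka * gamma * H^2
= 0.5 * 0.44 * 19 * 6^2
= 150.48 kN/m
Arm = H / 3 = 6 / 3 = 2.0 m
Mo = Pa * arm = Pa * H / 3 = 150.48 * 6 / 3 = 300.96 kN-m/m

300.96 kN-m/m


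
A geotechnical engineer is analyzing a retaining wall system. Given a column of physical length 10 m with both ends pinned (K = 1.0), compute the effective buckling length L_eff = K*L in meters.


L_eff = K * L
= 1.0 * 10
= 10.0 m

10.0 m


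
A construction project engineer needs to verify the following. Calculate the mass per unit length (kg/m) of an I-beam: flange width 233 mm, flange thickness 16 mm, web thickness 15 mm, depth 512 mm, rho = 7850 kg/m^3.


A_flanges = 2 * 233 * 16 = 7456 mm^2
A_web = (512 - 2 * 16) * 15 = 7200 mm^2
A_total = 7456 + 7200 = 14656 mm^2 = 0.014656 m^2
Weight = rho * A = 7850 * 0.014656 = 115.0496 kg/m

115.0496 kg/m


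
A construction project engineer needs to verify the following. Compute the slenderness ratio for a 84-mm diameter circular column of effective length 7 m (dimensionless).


Radius of gyration r = d / 4 = 84 / 4 = 21.0 mm
L_eff = 7000.0 mm
Slenderness ratio = L / r = 7000.0 / 21.0 = 333.33 (dimensionless)

333.33 (dimensionless)


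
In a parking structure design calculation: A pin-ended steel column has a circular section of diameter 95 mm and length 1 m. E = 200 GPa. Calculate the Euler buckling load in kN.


I = pi * d^4 / 64 = 3998198.21 mm^4
L = 1000.0 mm
P_cr = pi^2 * E * I / L^2
= 9.8696 * 200000.0 * 3998198.21 / 1000.0^2
= 7892126.92 N = 7892.1269 kN

7892.1269 kN


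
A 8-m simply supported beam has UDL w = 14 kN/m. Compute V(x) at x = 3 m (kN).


R_A = w * L / 2 = 14 * 8 / 2 = 56.0 kN
V(x) = R_A - w * x = 56.0 - 14 * 3
= 14.0 kN

14.0 kN


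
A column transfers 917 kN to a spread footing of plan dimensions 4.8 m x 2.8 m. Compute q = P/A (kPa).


A = 4.8 * 2.8 = 13.44 m^2
q = P / A = 917 / 13.44
= 68.2292 kPa

68.2292 kPa


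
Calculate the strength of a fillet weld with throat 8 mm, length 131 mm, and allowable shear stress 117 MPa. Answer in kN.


Strength = throat * length * allowable stress
= 8 * 131 * 117 N
= 122616 N
= 122.62 kN

122.62 kN


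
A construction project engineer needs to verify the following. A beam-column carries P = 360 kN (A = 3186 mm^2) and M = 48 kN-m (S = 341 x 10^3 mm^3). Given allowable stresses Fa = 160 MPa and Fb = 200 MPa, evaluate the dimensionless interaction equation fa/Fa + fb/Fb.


f_a = P / A = 360000.0 / 3186 = 112.9944 MPa
f_b = M / S = 48000000.0 / 341000.0 = 140.7625 MPa
Ratio = f_a / Fa + f_b / Fb
= 112.9944 / 160 + 140.7625 / 200
= 1.41 (dimensionless)

1.41 (dimensionless)


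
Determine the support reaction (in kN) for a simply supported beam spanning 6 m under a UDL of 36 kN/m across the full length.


Total load = w * L = 36 * 6 = 216 kN
By symmetry, each reaction R = total / 2 = 216 / 2 = 108.0 kN

108.0 kN


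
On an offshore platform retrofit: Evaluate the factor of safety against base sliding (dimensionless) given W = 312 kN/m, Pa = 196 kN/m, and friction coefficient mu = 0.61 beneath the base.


Resisting force = mu * W = 0.61 * 312 = 190.32 kN/m
FOS = Resisting / Driving = 190.32 / 196
= 0.971 (dimensionless)

0.971 (dimensionless)


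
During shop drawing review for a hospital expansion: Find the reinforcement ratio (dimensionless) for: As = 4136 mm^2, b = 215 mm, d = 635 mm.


rho = As / (b * d)
= 4136 / (215 * 635)
= 4136 / 136525
= 0.030295 (dimensionless)

0.030295 (dimensionless)


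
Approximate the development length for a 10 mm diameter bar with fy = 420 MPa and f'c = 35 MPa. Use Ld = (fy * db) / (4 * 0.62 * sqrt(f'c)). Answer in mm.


Ld = (fy * db) / (4 * 0.62 * sqrt(f'c))
= (420 * 10) / (4 * 0.62 * sqrt(35))
= 4200 / 14.6719
= 286.26 mm

286.26 mm


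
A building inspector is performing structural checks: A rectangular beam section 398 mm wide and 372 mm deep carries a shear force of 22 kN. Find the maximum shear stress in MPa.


A = b * h = 398 * 372 = 148056 mm^2
V = 22 kN = 22000.0 N
tau_max = 1.5 * V / A = 1.5 * 22000.0 / 148056
= 0.2229 MPa

0.2229 MPa


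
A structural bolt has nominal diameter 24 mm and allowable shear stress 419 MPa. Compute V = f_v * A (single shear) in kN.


A = pi * d^2 / 4 = pi * 24^2 / 4 = 452.3893 mm^2
V = f_v * A / 1000 = 419 * 452.3893 / 1000
= 189.5511 kN

189.5511 kN


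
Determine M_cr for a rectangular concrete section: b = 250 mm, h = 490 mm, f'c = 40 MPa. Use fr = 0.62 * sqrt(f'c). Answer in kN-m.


fr = 0.62 * sqrt(40) = 0.62 * 6.3246 = 3.9212 MPa
I = 250 * 490^3 / 12 = 2451020833.33 mm^4
y_t = 245.0 mm
M_cr = fr * I / y_t = 3.9212 * 2451020833.33 / 245.0 N-mm
= 39.2286 kN-m

39.2286 kN-m


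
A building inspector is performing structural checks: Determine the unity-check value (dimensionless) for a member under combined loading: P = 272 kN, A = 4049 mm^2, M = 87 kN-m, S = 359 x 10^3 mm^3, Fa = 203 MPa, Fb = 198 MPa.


f_a = P / A = 272000.0 / 4049 = 67.1771 MPa
f_b = M / S = 87000000.0 / 359000.0 = 242.3398 MPa
Ratio = f_a / Fa + f_b / Fb
= 67.1771 / 203 + 242.3398 / 198
= 1.5549 (dimensionless)

1.5549 (dimensionless)


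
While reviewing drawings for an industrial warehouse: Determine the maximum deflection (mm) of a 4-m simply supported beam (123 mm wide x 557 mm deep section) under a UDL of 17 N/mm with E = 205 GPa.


I = 123 * 557^3 / 12 = 1771289103.25 mm^4
L = 4000.0 mm, w = 17 N/mm, E = 205000.0 MPa
delta = 5 * w * L^4 / (384 * E * I)
= 5 * 17 * 4000.0^4 / (384 * 205000.0 * 1771289103.25)
= 0.1561 mm

0.1561 mm


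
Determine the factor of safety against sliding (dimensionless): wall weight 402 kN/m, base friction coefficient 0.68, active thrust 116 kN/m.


Resisting force = mu * W = 0.68 * 402 = 273.36 kN/m
FOS = Resisting / Driving = 273.36 / 116
= 2.3566 (dimensionless)

2.3566 (dimensionless)


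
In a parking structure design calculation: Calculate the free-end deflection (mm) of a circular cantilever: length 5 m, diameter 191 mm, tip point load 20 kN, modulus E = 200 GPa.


I = pi * d^4 / 64 = pi * 191^4 / 64 = 65328602.47 mm^4
L = 5000.0 mm, P = 20000.0 N, E = 200000.0 MPa
delta = P * L^3 / (3 * E * I)
= 20000.0 * 5000.0^3 / (3 * 200000.0 * 65328602.47)
= 63.7801 mm

63.7801 mm


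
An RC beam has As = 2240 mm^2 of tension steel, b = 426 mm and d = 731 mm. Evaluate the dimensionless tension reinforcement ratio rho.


rho = As / (b * d)
= 2240 / (426 * 731)
= 2240 / 311406
= 0.007193 (dimensionless)

0.007193 (dimensionless)


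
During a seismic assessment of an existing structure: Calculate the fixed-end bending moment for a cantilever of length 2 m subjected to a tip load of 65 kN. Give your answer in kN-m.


For a cantilever with a point load at the free end:
M_max = P * L = 65 * 2 = 130 kN-m

130 kN-m


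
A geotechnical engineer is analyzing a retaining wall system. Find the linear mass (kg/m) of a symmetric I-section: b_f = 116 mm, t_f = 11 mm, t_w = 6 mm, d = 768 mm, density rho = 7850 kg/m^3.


A_flanges = 2 * 116 * 11 = 2552 mm^2
A_web = (768 - 2 * 11) * 6 = 4476 mm^2
A_total = 2552 + 4476 = 7028 mm^2 = 0.007028 m^2
Weight = rho * A = 7850 * 0.007028 = 55.1698 kg/m

55.1698 kg/m


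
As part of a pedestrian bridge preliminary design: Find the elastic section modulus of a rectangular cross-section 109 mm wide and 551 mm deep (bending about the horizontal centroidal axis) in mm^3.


S = b * h^2 / 6
= 109 * 551^2 / 6
= 109 * 303601 / 6
= 5515418.17 mm^3

5515418.17 mm^3


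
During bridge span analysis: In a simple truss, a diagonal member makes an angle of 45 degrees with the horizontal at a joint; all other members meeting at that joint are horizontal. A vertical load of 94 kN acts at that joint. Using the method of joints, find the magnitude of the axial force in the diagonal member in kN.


At the joint, only the diagonal has a vertical component, so vertical equilibrium gives:
F * sin(45) = 94
F = 94 / sin(45)
= 94 / 0.707107
= 132.94 kN

132.94 kN


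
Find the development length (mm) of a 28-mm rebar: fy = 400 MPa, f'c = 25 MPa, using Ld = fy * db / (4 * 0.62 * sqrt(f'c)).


Ld = (fy * db) / (4 * 0.62 * sqrt(f'c))
= (400 * 28) / (4 * 0.62 * sqrt(25))
= 11200 / 12.4
= 903.23 mm

903.23 mm


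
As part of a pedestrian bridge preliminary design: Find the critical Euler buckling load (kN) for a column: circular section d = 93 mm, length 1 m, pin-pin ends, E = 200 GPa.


I = pi * d^4 / 64 = 3671991.72 mm^4
L = 1000.0 mm
P_cr = pi^2 * E * I / L^2
= 9.8696 * 200000.0 * 3671991.72 / 1000.0^2
= 7248221.12 N = 7248.2211 kN

7248.2211 kN


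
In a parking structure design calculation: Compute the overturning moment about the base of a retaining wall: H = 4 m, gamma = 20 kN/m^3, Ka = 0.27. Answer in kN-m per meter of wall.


Pa = 0.5 * Ka * gamma * H^2
= 0.5 * 0.27 * 20 * 4^2
= 43.2 kN/m
Arm = H / 3 = 4 / 3 = 1.3333 m
Mo = Pa * arm = Pa * H / 3 = 43.2 * 4 / 3 = 57.6 kN-m/m

57.6 kN-m/m


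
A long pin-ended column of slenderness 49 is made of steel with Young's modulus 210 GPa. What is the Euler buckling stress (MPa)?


sigma_cr = pi^2 * E / lambda^2
= 9.8696 * 210000.0 / 49^2
= 9.8696 * 210000.0 / 2401
= 863.2307 MPa

863.2307 MPa


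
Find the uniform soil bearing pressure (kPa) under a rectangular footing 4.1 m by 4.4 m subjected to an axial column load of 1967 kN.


A = 4.1 * 4.4 = 18.04 m^2
q = P / A = 1967 / 18.04
= 109.0355 kPa

109.0355 kPa


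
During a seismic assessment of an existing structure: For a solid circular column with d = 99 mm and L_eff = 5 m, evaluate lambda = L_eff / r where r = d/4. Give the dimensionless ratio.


Radius of gyration r = d / 4 = 99 / 4 = 24.75 mm
L_eff = 5000.0 mm
Slenderness ratio = L / r = 5000.0 / 24.75 = 202.02 (dimensionless)

202.02 (dimensionless)


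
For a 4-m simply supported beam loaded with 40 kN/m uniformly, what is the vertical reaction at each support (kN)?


Total load = w * L = 40 * 4 = 160 kN
By symmetry, each reaction R = total / 2 = 160 / 2 = 80.0 kN

80.0 kN


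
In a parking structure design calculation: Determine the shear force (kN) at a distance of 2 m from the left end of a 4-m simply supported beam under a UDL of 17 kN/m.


R_A = w * L / 2 = 17 * 4 / 2 = 34.0 kN
V(x) = R_A - w * x = 34.0 - 17 * 2
= 0.0 kN

0.0 kN


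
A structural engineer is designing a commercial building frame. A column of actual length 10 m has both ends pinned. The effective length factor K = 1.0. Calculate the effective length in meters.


L_eff = K * L
= 1.0 * 10
= 10.0 m

10.0 m


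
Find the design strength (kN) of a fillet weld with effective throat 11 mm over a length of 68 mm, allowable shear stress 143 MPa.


Strength = throat * length * allowable stress
= 11 * 68 * 143 N
= 106964 N
= 106.96 kN

106.96 kN


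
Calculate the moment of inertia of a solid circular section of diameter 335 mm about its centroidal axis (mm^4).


r = d / 2 = 335 / 2 = 167.5 mm
I = pi * r^4 / 4 = pi * 167.5^4 / 4
= 618228649.37 mm^4

618228649.37 mm^4


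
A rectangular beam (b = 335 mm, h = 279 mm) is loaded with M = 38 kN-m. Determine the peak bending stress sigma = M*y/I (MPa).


I = b * h^3 / 12 = 335 * 279^3 / 12 = 606284088.75 mm^4
y = h / 2 = 279 / 2 = 139.5 mm
M = 38 kN-m = 38000000.0 N-mm
sigma = M * y / I = 38000000.0 * 139.5 / 606284088.75
= 8.74 MPa

8.74 MPa


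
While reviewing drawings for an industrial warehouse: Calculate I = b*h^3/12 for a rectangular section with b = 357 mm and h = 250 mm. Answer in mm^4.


I = b * h^3 / 12
= 357 * 250^3 / 12
= 357 * 15625000 / 12
= 464843750.0 mm^4

464843750.0 mm^4


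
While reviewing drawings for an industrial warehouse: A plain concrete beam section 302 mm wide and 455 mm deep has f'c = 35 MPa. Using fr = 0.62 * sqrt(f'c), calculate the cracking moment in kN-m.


fr = 0.62 * sqrt(35) = 0.62 * 5.9161 = 3.668 MPa
I = 302 * 455^3 / 12 = 2370608770.83 mm^4
y_t = 227.5 mm
M_cr = fr * I / y_t = 3.668 * 2370608770.83 / 227.5 N-mm
= 38.2212 kN-m

38.2212 kN-m


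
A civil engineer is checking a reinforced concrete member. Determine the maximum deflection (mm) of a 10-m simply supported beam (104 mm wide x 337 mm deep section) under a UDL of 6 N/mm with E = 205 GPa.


I = 104 * 337^3 / 12 = 331697192.67 mm^4
L = 10000.0 mm, w = 6 N/mm, E = 205000.0 MPa
delta = 5 * w * L^4 / (384 * E * I)
= 5 * 6 * 10000.0^4 / (384 * 205000.0 * 331697192.67)
= 11.4893 mm

11.4893 mm


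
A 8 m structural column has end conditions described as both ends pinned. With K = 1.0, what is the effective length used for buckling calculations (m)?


L_eff = K * L
= 1.0 * 8
= 8.0 m

8.0 m


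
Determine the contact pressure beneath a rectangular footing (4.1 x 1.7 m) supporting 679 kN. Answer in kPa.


A = 4.1 * 1.7 = 6.97 m^2
q = P / A = 679 / 6.97
= 97.4175 kPa

97.4175 kPa


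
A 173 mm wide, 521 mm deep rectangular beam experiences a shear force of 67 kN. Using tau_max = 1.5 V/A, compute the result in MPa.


A = b * h = 173 * 521 = 90133 mm^2
V = 67 kN = 67000.0 N
tau_max = 1.5 * V / A = 1.5 * 67000.0 / 90133
= 1.115 MPa

1.115 MPa


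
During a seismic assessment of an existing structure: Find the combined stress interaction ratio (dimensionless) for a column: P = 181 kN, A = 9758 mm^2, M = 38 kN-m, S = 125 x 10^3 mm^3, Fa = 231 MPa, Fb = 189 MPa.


f_a = P / A = 181000.0 / 9758 = 18.5489 MPa
f_b = M / S = 38000000.0 / 125000.0 = 304.0 MPa
Ratio = f_a / Fa + f_b / Fb
= 18.5489 / 231 + 304.0 / 189
= 1.6888 (dimensionless)

1.6888 (dimensionless)


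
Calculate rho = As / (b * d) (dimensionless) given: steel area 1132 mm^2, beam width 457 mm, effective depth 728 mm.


rho = As / (b * d)
= 1132 / (457 * 728)
= 1132 / 332696
= 0.003403 (dimensionless)

0.003403 (dimensionless)


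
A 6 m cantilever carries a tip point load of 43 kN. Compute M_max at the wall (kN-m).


For a cantilever with a point load at the free end:
M_max = P * L = 43 * 6 = 258 kN-m

258 kN-m


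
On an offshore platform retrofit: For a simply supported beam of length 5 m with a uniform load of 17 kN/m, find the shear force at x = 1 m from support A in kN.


R_A = w * L / 2 = 17 * 5 / 2 = 42.5 kN
V(x) = R_A - w * x = 42.5 - 17 * 1
= 25.5 kN

25.5 kN


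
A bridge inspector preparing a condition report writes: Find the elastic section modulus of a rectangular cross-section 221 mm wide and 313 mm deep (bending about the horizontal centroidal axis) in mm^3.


S = b * h^2 / 6
= 221 * 313^2 / 6
= 221 * 97969 / 6
= 3608524.83 mm^3

3608524.83 mm^3


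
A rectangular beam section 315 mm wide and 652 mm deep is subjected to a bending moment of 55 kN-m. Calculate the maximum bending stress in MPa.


I = b * h^3 / 12 = 315 * 652^3 / 12 = 7275654960.0 mm^4
y = h / 2 = 652 / 2 = 326.0 mm
M = 55 kN-m = 55000000.0 N-mm
sigma = M * y / I = 55000000.0 * 326.0 / 7275654960.0
= 2.46 MPa

2.46 MPa


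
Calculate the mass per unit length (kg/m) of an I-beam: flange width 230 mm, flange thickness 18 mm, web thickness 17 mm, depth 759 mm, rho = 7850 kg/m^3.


A_flanges = 2 * 230 * 18 = 8280 mm^2
A_web = (759 - 2 * 18) * 17 = 12291 mm^2
A_total = 8280 + 12291 = 20571 mm^2 = 0.020571 m^2
Weight = rho * A = 7850 * 0.020571 = 161.4823 kg/m

161.4823 kg/m


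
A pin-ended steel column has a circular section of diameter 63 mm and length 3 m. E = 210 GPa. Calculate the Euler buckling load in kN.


I = pi * d^4 / 64 = 773271.66 mm^4
L = 3000.0 mm
P_cr = pi^2 * E * I / L^2
= 9.8696 * 210000.0 * 773271.66 / 3000.0^2
= 178077.33 N = 178.0773 kN

178.0773 kN


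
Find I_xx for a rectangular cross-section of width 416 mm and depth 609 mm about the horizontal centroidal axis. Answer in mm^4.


I = b * h^3 / 12
= 416 * 609^3 / 12
= 416 * 225866529 / 12
= 7830039672.0 mm^4

7830039672.0 mm^4
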